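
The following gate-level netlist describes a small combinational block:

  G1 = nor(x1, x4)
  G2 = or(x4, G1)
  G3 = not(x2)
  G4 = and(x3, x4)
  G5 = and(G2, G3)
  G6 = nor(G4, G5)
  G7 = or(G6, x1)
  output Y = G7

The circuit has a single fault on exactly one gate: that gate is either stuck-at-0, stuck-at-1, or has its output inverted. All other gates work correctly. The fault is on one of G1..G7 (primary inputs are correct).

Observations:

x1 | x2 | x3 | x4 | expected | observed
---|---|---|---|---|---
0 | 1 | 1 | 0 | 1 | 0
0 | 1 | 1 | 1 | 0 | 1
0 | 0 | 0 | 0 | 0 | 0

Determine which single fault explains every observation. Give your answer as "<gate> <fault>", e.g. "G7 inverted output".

G4 inverted output

Fault-free values for test 1 (x1=0, x2=1, x3=1, x4=0): G1=1, G2=1, G3=0, G4=0, G5=0, G6=1, G7=1, giving Y=1. Observed 0.
Test 1: faults giving observed 0 are {G3 stuck-at-1, G3 inverted output, G4 stuck-at-1, G4 inverted output, G5 stuck-at-1, G5 inverted output, G6 stuck-at-0, G6 inverted output, G7 stuck-at-0, G7 inverted output}.
Test 2 (x1=0, x2=1, x3=1, x4=1): fault-free G1=0, G2=1, G3=0, G4=1, G5=0, G6=0, G7=0 → 0; observed 1. Eliminates G3 stuck-at-1, G3 inverted output, G4 stuck-at-1, G5 stuck-at-1, G5 inverted output, G6 stuck-at-0, G7 stuck-at-0.
Test 3 (x1=0, x2=0, x3=0, x4=0): fault-free G1=1, G2=1, G3=1, G4=0, G5=1, G6=0, G7=0 → 0; observed 0. Eliminates G6 inverted output, G7 inverted output.
Only G4 inverted output is consistent with every test.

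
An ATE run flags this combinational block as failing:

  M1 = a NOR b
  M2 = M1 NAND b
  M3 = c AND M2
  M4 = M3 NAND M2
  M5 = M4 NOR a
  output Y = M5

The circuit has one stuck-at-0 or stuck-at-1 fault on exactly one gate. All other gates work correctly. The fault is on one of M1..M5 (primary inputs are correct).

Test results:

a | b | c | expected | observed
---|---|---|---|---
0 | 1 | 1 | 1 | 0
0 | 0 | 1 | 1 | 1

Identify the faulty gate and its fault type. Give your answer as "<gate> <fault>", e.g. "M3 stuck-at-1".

Fault-free values for test 1 (a=0, b=1, c=1): M1=0, M2=1, M3=1, M4=0, M5=1, giving Y=1. Observed 0.
Test 1: faults giving observed 0 are {M1 stuck-at-1, M2 stuck-at-0, M3 stuck-at-0, M4 stuck-at-1, M5 stuck-at-0}.
Test 2 (a=0, b=0, c=1): fault-free M1=1, M2=1, M3=1, M4=0, M5=1 → 1; observed 1. Eliminates M2 stuck-at-0, M3 stuck-at-0, M4 stuck-at-1, M5 stuck-at-0.
Only M1 stuck-at-1 is consistent with every test.

M1 stuck-at-1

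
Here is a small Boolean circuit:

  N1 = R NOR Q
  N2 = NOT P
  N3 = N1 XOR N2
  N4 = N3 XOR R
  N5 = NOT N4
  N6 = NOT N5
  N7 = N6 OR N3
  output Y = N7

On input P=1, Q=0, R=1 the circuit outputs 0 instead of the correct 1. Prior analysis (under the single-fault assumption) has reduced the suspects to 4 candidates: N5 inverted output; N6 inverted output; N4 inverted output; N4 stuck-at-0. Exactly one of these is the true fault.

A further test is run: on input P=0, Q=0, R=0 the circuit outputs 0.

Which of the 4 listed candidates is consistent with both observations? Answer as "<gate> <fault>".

Evaluate each candidate on input P=0, Q=0, R=0:
  N5 inverted output: N1=1, N2=1, N3=0, N4=0, N5=0 [inverted output], N6=1, N7=1 → 1 — eliminated
  N6 inverted output: N1=1, N2=1, N3=0, N4=0, N5=1, N6=1 [inverted output], N7=1 → 1 — eliminated
  N4 inverted output: N1=1, N2=1, N3=0, N4=1 [inverted output], N5=0, N6=1, N7=1 → 1 — eliminated
  N4 stuck-at-0: N1=1, N2=1, N3=0, N4=0 [stuck-at-0], N5=1, N6=0, N7=0 → 0 — matches
Only N4 stuck-at-0 reproduces the observed 0.

N4 stuck-at-0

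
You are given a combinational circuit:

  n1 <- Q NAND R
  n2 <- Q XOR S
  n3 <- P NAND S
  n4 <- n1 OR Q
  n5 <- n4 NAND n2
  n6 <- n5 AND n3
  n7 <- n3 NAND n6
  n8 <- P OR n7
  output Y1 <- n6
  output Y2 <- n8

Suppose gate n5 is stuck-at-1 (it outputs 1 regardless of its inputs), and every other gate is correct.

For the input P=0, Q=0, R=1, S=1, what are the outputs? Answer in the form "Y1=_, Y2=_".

Y1=1, Y2=0

Propagate with n5 forced: n1=1, n2=1, n3=1, n4=1, n5=1 [stuck-at-1], n6=1, n7=0, n8=0.
So the outputs are Y1=1, Y2=0. (Without the fault they would be Y1=0, Y2=1.)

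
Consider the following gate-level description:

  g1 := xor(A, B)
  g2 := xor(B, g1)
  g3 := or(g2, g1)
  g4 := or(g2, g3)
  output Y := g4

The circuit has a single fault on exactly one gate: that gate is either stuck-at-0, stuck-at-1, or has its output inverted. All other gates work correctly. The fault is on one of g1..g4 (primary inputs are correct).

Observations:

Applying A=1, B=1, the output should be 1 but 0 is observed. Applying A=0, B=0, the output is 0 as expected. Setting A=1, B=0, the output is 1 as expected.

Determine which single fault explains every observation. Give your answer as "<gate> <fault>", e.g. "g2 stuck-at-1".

g2 stuck-at-0

Fault-free values for test 1 (A=1, B=1): g1=0, g2=1, g3=1, g4=1, giving Y=1. Observed 0.
Test 1: faults giving observed 0 are {g2 stuck-at-0, g2 inverted output, g4 stuck-at-0, g4 inverted output}.
Test 2 (A=0, B=0): fault-free g1=0, g2=0, g3=0, g4=0 → 0; observed 0. Eliminates g2 inverted output, g4 inverted output.
Test 3 (A=1, B=0): fault-free g1=1, g2=1, g3=1, g4=1 → 1; observed 1. Eliminates g4 stuck-at-0.
Only g2 stuck-at-0 is consistent with every test.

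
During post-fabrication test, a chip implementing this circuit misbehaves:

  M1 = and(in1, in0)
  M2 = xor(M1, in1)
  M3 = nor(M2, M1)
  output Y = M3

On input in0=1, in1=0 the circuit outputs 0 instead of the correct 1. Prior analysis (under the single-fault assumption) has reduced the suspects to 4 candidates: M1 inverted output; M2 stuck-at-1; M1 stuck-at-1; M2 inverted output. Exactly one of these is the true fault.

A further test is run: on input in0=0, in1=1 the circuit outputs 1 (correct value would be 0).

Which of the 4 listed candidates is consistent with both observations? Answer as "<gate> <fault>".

Evaluate each candidate on input in0=0, in1=1:
  M1 inverted output: M1=1 [inverted output], M2=0, M3=0 → 0 — eliminated
  M2 stuck-at-1: M1=0, M2=1 [stuck-at-1], M3=0 → 0 — eliminated
  M1 stuck-at-1: M1=1 [stuck-at-1], M2=0, M3=0 → 0 — eliminated
  M2 inverted output: M1=0, M2=0 [inverted output], M3=1 → 1 — matches
Only M2 inverted output reproduces the observed 1.

M2 inverted output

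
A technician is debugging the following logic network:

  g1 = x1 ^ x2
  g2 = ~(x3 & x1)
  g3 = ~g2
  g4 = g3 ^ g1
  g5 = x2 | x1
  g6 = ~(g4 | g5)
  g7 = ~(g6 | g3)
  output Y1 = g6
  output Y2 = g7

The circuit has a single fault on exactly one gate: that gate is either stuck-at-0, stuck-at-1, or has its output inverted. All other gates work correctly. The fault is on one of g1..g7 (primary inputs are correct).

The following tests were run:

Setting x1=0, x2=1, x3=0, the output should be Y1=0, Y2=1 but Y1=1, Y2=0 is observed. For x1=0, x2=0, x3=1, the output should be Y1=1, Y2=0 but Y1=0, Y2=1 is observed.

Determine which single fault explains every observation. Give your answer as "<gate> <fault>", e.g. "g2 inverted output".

Fault-free values for test 1 (x1=0, x2=1, x3=0): g1=1, g2=1, g3=0, g4=1, g5=1, g6=0, g7=1, giving Y1=0, Y2=1. Observed Y1=1, Y2=0.
Test 1: faults giving observed Y1=1, Y2=0 are {g6 stuck-at-1, g6 inverted output}.
Test 2 (x1=0, x2=0, x3=1): fault-free g1=0, g2=1, g3=0, g4=0, g5=0, g6=1, g7=0 → Y1=1, Y2=0; observed Y1=0, Y2=1. Eliminates g6 stuck-at-1.
Only g6 inverted output is consistent with every test.

g6 inverted output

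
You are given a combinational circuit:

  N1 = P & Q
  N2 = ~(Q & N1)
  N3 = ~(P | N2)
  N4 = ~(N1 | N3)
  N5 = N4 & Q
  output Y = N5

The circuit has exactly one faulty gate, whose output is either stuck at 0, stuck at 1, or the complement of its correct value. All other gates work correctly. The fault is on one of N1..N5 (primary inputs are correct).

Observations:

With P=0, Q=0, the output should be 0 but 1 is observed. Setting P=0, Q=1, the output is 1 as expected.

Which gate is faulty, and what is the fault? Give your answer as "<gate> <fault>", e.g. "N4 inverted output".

N5 stuck-at-1

Fault-free values for test 1 (P=0, Q=0): N1=0, N2=1, N3=0, N4=1, N5=0, giving Y=0. Observed 1.
Test 1: faults giving observed 1 are {N5 stuck-at-1, N5 inverted output}.
Test 2 (P=0, Q=1): fault-free N1=0, N2=1, N3=0, N4=1, N5=1 → 1; observed 1. Eliminates N5 inverted output.
Only N5 stuck-at-1 is consistent with every test.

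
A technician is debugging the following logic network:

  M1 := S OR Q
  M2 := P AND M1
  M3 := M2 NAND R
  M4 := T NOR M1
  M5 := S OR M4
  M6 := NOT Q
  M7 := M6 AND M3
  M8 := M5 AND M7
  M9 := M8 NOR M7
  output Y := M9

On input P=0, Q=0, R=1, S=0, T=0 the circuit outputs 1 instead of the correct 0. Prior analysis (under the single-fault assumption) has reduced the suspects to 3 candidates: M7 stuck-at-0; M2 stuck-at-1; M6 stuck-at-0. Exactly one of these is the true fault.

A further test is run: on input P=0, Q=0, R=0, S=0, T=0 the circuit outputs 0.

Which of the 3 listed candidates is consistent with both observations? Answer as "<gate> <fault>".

M2 stuck-at-1

Evaluate each candidate on input P=0, Q=0, R=0, S=0, T=0:
  M7 stuck-at-0: M1=0, M2=0, M3=1, M4=1, M5=1, M6=1, M7=0 [stuck-at-0], M8=0, M9=1 → 1 — eliminated
  M2 stuck-at-1: M1=0, M2=1 [stuck-at-1], M3=1, M4=1, M5=1, M6=1, M7=1, M8=1, M9=0 → 0 — matches
  M6 stuck-at-0: M1=0, M2=0, M3=1, M4=1, M5=1, M6=0 [stuck-at-0], M7=0, M8=0, M9=1 → 1 — eliminated
Only M2 stuck-at-1 reproduces the observed 0.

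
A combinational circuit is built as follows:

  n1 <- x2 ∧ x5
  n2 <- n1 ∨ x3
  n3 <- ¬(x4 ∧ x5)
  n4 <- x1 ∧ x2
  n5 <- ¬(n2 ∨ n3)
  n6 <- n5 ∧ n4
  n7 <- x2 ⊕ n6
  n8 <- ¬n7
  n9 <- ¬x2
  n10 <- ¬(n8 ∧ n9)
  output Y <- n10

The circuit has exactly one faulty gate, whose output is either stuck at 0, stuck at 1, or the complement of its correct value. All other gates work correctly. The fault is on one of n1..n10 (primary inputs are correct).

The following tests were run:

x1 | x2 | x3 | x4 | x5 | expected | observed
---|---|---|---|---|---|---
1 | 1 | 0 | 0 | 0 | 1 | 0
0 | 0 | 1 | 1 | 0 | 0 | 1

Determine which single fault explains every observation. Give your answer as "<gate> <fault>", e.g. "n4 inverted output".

n10 inverted output

Fault-free values for test 1 (x1=1, x2=1, x3=0, x4=0, x5=0): n1=0, n2=0, n3=1, n4=1, n5=0, n6=0, n7=1, n8=0, n9=0, n10=1, giving Y=1. Observed 0.
Test 1: faults giving observed 0 are {n10 stuck-at-0, n10 inverted output}.
Test 2 (x1=0, x2=0, x3=1, x4=1, x5=0): fault-free n1=0, n2=1, n3=1, n4=0, n5=0, n6=0, n7=0, n8=1, n9=1, n10=0 → 0; observed 1. Eliminates n10 stuck-at-0.
Only n10 inverted output is consistent with every test.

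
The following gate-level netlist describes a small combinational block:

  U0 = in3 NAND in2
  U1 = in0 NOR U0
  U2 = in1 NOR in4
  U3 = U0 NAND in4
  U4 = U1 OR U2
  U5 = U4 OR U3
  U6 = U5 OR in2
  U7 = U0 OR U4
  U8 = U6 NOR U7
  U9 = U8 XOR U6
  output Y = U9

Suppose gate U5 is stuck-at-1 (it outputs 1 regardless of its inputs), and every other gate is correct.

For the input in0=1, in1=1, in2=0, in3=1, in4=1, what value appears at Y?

Propagate with U5 forced: U0=1, U1=0, U2=0, U3=0, U4=0, U5=1 [stuck-at-1], U6=1, U7=1, U8=0, U9=1.
So Y = 1. (Without the fault it would be 0.)

1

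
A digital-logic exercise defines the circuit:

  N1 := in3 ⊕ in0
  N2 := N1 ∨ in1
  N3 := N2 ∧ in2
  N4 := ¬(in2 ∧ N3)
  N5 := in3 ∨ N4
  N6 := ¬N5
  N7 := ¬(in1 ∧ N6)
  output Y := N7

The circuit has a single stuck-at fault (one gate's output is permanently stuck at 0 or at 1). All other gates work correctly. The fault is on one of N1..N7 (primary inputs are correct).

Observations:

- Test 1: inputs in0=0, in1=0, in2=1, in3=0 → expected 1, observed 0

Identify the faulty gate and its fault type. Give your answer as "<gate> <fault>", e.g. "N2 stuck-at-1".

Fault-free values for test 1 (in0=0, in1=0, in2=1, in3=0): N1=0, N2=0, N3=0, N4=1, N5=1, N6=0, N7=1, giving Y=1. Observed 0.
Test 1: faults giving observed 0 are {N7 stuck-at-0}.
Only N7 stuck-at-0 is consistent with every test.

N7 stuck-at-0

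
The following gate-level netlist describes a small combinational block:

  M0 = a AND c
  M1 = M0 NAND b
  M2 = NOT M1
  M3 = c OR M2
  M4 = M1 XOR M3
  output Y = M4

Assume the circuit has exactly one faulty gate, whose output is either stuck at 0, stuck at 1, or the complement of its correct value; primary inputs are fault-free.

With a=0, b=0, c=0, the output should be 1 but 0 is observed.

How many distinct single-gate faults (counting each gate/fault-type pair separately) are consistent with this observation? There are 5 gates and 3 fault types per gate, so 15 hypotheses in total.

Fault-free: M0=0, M1=1, M2=0, M3=0, M4=1 → 1. Observed 0.
  M0: none of the 3 fault types match ✗
  M1: none of the 3 fault types match ✗
  M2: stuck-at-1, inverted output ✓; others ✗
  M3: stuck-at-1, inverted output ✓; others ✗
  M4: stuck-at-0, inverted output ✓; others ✗
Consistent faults: {M2 stuck-at-1, M2 inverted output, M3 stuck-at-1, M3 inverted output, M4 stuck-at-0, M4 inverted output} — 6 in all.

6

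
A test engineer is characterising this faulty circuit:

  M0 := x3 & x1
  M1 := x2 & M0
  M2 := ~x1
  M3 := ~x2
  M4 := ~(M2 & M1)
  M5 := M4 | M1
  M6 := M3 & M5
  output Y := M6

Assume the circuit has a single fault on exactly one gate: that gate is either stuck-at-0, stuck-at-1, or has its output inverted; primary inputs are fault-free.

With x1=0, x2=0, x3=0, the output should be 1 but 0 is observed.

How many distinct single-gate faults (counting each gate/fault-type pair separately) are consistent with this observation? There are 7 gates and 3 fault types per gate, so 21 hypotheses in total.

Fault-free: M0=0, M1=0, M2=1, M3=1, M4=1, M5=1, M6=1 → 1. Observed 0.
  M0: none of the 3 fault types match ✗
  M1: none of the 3 fault types match ✗
  M2: none of the 3 fault types match ✗
  M3: stuck-at-0, inverted output ✓; others ✗
  M4: stuck-at-0, inverted output ✓; others ✗
  M5: stuck-at-0, inverted output ✓; others ✗
  M6: stuck-at-0, inverted output ✓; others ✗
Consistent faults: {M3 stuck-at-0, M3 inverted output, M4 stuck-at-0, M4 inverted output, M5 stuck-at-0, M5 inverted output, M6 stuck-at-0, M6 inverted output} — 8 in all.

8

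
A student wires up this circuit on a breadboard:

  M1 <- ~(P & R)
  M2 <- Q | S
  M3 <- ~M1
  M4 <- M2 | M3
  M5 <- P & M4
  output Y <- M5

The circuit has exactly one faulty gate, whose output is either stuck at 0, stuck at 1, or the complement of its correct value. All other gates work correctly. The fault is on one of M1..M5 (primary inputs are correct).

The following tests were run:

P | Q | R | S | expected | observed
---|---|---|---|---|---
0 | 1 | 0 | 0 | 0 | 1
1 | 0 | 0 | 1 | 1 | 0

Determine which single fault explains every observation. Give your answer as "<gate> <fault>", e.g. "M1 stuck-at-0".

Fault-free values for test 1 (P=0, Q=1, R=0, S=0): M1=1, M2=1, M3=0, M4=1, M5=0, giving Y=0. Observed 1.
Test 1: faults giving observed 1 are {M5 stuck-at-1, M5 inverted output}.
Test 2 (P=1, Q=0, R=0, S=1): fault-free M1=1, M2=1, M3=0, M4=1, M5=1 → 1; observed 0. Eliminates M5 stuck-at-1.
Only M5 inverted output is consistent with every test.

M5 inverted output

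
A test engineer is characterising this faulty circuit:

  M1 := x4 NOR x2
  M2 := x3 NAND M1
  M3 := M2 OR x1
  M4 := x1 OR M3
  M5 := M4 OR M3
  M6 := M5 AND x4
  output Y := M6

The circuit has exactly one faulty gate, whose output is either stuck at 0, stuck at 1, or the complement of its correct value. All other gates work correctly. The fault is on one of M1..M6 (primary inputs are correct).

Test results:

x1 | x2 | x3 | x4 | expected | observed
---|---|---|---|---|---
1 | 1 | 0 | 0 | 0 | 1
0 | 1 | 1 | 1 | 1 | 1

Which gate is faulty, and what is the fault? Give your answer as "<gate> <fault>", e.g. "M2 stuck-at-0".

Fault-free values for test 1 (x1=1, x2=1, x3=0, x4=0): M1=0, M2=1, M3=1, M4=1, M5=1, M6=0, giving Y=0. Observed 1.
Test 1: faults giving observed 1 are {M6 stuck-at-1, M6 inverted output}.
Test 2 (x1=0, x2=1, x3=1, x4=1): fault-free M1=0, M2=1, M3=1, M4=1, M5=1, M6=1 → 1; observed 1. Eliminates M6 inverted output.
Only M6 stuck-at-1 is consistent with every test.

M6 stuck-at-1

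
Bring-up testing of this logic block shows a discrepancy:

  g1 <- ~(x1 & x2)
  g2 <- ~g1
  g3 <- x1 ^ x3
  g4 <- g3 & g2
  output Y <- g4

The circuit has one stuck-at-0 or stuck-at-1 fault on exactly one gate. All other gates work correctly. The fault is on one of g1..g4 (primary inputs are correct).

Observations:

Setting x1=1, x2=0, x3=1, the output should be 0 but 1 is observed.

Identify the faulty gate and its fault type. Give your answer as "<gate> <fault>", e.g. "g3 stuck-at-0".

Fault-free values for test 1 (x1=1, x2=0, x3=1): g1=1, g2=0, g3=0, g4=0, giving Y=0. Observed 1.
Test 1: faults giving observed 1 are {g4 stuck-at-1}.
Only g4 stuck-at-1 is consistent with every test.

g4 stuck-at-1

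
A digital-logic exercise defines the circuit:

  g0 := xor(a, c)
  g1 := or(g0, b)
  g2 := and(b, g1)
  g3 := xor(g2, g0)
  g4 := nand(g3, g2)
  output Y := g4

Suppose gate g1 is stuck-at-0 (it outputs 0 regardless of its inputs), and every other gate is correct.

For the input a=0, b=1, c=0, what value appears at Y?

1

Propagate with g1 forced: g0=0, g1=0 [stuck-at-0], g2=0, g3=0, g4=1.
So Y = 1. (Without the fault it would be 0.)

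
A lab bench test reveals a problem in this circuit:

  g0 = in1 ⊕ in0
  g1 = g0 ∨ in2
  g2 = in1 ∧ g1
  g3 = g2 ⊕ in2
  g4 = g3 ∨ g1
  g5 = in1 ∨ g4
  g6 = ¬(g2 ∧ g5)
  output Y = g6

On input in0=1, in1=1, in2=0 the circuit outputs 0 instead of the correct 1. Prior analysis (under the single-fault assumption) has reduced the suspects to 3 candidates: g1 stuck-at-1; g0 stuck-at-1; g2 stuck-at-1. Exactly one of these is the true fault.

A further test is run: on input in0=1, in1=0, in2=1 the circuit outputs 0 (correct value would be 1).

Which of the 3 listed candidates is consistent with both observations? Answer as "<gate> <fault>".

Evaluate each candidate on input in0=1, in1=0, in2=1:
  g1 stuck-at-1: g0=1, g1=1 [stuck-at-1], g2=0, g3=1, g4=1, g5=1, g6=1 → 1 — eliminated
  g0 stuck-at-1: g0=1 [stuck-at-1], g1=1, g2=0, g3=1, g4=1, g5=1, g6=1 → 1 — eliminated
  g2 stuck-at-1: g0=1, g1=1, g2=1 [stuck-at-1], g3=0, g4=1, g5=1, g6=0 → 0 — matches
Only g2 stuck-at-1 reproduces the observed 0.

g2 stuck-at-1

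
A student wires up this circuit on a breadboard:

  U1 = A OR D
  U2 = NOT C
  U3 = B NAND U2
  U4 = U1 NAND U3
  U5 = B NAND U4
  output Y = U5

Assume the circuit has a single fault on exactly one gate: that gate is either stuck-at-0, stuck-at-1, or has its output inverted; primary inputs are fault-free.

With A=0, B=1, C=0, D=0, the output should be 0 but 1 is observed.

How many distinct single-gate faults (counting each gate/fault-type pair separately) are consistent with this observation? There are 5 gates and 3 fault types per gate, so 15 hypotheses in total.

Fault-free: U1=0, U2=1, U3=0, U4=1, U5=0 → 0. Observed 1.
  U1: none of the 3 fault types match ✗
  U2: none of the 3 fault types match ✗
  U3: none of the 3 fault types match ✗
  U4: stuck-at-0, inverted output ✓; others ✗
  U5: stuck-at-1, inverted output ✓; others ✗
Consistent faults: {U4 stuck-at-0, U4 inverted output, U5 stuck-at-1, U5 inverted output} — 4 in all.

4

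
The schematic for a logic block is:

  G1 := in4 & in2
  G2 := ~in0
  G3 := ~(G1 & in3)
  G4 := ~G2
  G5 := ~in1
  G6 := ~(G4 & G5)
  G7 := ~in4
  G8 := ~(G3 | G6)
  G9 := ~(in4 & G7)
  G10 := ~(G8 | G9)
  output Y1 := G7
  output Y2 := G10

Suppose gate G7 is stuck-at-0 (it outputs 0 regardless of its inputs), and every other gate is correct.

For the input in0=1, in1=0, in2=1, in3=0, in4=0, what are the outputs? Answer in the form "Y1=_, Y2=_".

Propagate with G7 forced: G1=0, G2=0, G3=1, G4=1, G5=1, G6=0, G7=0 [stuck-at-0], G8=0, G9=1, G10=0.
So the outputs are Y1=0, Y2=0. (Without the fault they would be Y1=1, Y2=0.)

Y1=0, Y2=0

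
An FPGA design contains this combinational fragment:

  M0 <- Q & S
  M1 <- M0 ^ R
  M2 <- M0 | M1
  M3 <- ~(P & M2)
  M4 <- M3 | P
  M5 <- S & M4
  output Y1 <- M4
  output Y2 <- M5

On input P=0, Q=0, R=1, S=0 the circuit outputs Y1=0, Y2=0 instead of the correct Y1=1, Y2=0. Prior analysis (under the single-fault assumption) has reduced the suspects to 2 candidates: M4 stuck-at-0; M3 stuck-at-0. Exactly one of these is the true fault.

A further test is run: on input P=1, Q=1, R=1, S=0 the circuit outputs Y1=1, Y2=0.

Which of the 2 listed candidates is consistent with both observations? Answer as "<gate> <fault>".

M3 stuck-at-0

Evaluate each candidate on input P=1, Q=1, R=1, S=0:
  M4 stuck-at-0: M0=0, M1=1, M2=1, M3=0, M4=0 [stuck-at-0], M5=0 → Y1=0, Y2=0 — eliminated
  M3 stuck-at-0: M0=0, M1=1, M2=1, M3=0 [stuck-at-0], M4=1, M5=0 → Y1=1, Y2=0 — matches
Only M3 stuck-at-0 reproduces the observed Y1=1, Y2=0.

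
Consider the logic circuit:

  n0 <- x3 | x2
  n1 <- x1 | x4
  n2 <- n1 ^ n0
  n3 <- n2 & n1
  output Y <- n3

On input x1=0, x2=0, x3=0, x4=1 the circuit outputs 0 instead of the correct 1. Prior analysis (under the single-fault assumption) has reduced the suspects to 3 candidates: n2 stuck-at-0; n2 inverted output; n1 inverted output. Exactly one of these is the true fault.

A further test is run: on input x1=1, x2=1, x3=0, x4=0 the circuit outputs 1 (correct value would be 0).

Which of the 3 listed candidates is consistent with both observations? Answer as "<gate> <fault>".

Evaluate each candidate on input x1=1, x2=1, x3=0, x4=0:
  n2 stuck-at-0: n0=1, n1=1, n2=0 [stuck-at-0], n3=0 → 0 — eliminated
  n2 inverted output: n0=1, n1=1, n2=1 [inverted output], n3=1 → 1 — matches
  n1 inverted output: n0=1, n1=0 [inverted output], n2=1, n3=0 → 0 — eliminated
Only n2 inverted output reproduces the observed 1.

n2 inverted output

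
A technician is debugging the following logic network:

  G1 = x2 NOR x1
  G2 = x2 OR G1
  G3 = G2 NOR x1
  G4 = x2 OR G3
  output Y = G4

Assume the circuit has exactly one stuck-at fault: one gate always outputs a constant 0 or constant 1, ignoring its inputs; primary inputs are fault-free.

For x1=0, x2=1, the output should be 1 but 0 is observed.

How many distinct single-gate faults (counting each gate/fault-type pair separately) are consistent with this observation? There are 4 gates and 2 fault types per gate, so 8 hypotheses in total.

1

Fault-free: G1=0, G2=1, G3=0, G4=1 → 1. Observed 0.
  G1 stuck-at-0: output 1 ✗
  G1 stuck-at-1: output 1 ✗
  G2 stuck-at-0: output 1 ✗
  G2 stuck-at-1: output 1 ✗
  G3 stuck-at-0: output 1 ✗
  G3 stuck-at-1: output 1 ✗
  G4 stuck-at-0: output 0 ✓
  G4 stuck-at-1: output 1 ✗
Consistent faults: {G4 stuck-at-0} — 1 in all.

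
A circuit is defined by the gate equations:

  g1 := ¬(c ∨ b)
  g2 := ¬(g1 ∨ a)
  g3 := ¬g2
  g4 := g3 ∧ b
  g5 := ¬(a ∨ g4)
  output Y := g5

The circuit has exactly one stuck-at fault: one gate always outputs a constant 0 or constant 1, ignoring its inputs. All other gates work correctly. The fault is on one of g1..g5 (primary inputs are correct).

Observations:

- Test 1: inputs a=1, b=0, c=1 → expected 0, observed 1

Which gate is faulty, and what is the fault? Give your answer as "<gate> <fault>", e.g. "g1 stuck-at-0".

g5 stuck-at-1

Fault-free values for test 1 (a=1, b=0, c=1): g1=0, g2=0, g3=1, g4=0, g5=0, giving Y=0. Observed 1.
Test 1: faults giving observed 1 are {g5 stuck-at-1}.
Only g5 stuck-at-1 is consistent with every test.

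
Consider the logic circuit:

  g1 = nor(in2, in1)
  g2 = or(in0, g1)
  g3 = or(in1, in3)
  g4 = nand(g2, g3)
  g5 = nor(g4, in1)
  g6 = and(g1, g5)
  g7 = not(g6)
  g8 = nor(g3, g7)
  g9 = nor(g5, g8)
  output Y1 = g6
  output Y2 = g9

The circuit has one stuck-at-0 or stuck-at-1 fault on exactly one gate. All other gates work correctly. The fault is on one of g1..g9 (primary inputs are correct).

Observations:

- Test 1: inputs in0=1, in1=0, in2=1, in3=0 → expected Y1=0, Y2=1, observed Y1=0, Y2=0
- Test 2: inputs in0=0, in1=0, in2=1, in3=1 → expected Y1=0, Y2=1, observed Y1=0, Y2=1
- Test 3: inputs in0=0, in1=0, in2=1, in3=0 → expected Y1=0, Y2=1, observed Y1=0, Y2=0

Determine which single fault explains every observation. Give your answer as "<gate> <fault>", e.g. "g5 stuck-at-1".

Fault-free values for test 1 (in0=1, in1=0, in2=1, in3=0): g1=0, g2=1, g3=0, g4=1, g5=0, g6=0, g7=1, g8=0, g9=1, giving Y1=0, Y2=1. Observed Y1=0, Y2=0.
Test 1: faults giving observed Y1=0, Y2=0 are {g3 stuck-at-1, g4 stuck-at-0, g5 stuck-at-1, g7 stuck-at-0, g8 stuck-at-1, g9 stuck-at-0}.
Test 2 (in0=0, in1=0, in2=1, in3=1): fault-free g1=0, g2=0, g3=1, g4=1, g5=0, g6=0, g7=1, g8=0, g9=1 → Y1=0, Y2=1; observed Y1=0, Y2=1. Eliminates g4 stuck-at-0, g5 stuck-at-1, g8 stuck-at-1, g9 stuck-at-0.
Test 3 (in0=0, in1=0, in2=1, in3=0): fault-free g1=0, g2=0, g3=0, g4=1, g5=0, g6=0, g7=1, g8=0, g9=1 → Y1=0, Y2=1; observed Y1=0, Y2=0. Eliminates g3 stuck-at-1.
Only g7 stuck-at-0 is consistent with every test.

g7 stuck-at-0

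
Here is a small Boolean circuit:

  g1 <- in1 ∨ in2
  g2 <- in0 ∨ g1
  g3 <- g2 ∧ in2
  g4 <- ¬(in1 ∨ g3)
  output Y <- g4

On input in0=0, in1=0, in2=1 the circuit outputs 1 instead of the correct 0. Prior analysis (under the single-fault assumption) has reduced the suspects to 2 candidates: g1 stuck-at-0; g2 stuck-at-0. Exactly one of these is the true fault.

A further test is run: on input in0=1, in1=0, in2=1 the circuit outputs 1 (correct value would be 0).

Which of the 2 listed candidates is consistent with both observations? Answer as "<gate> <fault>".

Evaluate each candidate on input in0=1, in1=0, in2=1:
  g1 stuck-at-0: g1=0 [stuck-at-0], g2=1, g3=1, g4=0 → 0 — eliminated
  g2 stuck-at-0: g1=1, g2=0 [stuck-at-0], g3=0, g4=1 → 1 — matches
Only g2 stuck-at-0 reproduces the observed 1.

g2 stuck-at-0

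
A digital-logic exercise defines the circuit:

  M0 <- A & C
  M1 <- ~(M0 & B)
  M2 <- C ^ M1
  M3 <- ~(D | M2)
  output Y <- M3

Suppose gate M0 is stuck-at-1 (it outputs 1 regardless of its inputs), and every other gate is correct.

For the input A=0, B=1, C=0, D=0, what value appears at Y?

1

Propagate with M0 forced: M0=1 [stuck-at-1], M1=0, M2=0, M3=1.
So Y = 1. (Without the fault it would be 0.)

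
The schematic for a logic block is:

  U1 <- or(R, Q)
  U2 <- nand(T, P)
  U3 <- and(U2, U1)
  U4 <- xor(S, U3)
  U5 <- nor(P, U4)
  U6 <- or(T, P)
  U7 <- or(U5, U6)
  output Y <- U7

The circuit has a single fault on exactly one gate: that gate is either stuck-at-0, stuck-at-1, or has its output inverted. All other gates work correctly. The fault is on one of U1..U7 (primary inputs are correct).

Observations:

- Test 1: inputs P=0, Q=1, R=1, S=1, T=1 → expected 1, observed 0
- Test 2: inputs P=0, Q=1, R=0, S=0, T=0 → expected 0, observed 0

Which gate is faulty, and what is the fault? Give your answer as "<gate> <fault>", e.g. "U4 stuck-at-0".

U7 stuck-at-0

Fault-free values for test 1 (P=0, Q=1, R=1, S=1, T=1): U1=1, U2=1, U3=1, U4=0, U5=1, U6=1, U7=1, giving Y=1. Observed 0.
Test 1: faults giving observed 0 are {U7 stuck-at-0, U7 inverted output}.
Test 2 (P=0, Q=1, R=0, S=0, T=0): fault-free U1=1, U2=1, U3=1, U4=1, U5=0, U6=0, U7=0 → 0; observed 0. Eliminates U7 inverted output.
Only U7 stuck-at-0 is consistent with every test.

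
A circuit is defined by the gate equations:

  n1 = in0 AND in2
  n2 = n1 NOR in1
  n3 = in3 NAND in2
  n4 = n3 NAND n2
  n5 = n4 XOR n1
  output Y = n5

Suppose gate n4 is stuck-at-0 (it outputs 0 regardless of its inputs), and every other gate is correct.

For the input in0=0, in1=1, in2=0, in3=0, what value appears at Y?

Propagate with n4 forced: n1=0, n2=0, n3=1, n4=0 [stuck-at-0], n5=0.
So Y = 0. (Without the fault it would be 1.)

0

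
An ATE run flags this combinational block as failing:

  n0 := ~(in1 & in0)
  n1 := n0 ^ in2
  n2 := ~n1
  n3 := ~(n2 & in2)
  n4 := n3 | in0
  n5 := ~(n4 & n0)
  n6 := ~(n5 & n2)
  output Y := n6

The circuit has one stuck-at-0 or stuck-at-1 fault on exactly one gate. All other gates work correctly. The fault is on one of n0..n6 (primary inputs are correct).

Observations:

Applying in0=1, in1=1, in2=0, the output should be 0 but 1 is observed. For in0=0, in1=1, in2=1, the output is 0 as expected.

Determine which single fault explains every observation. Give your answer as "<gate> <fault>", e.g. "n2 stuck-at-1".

n0 stuck-at-1

Fault-free values for test 1 (in0=1, in1=1, in2=0): n0=0, n1=0, n2=1, n3=1, n4=1, n5=1, n6=0, giving Y=0. Observed 1.
Test 1: faults giving observed 1 are {n0 stuck-at-1, n1 stuck-at-1, n2 stuck-at-0, n5 stuck-at-0, n6 stuck-at-1}.
Test 2 (in0=0, in1=1, in2=1): fault-free n0=1, n1=0, n2=1, n3=0, n4=0, n5=1, n6=0 → 0; observed 0. Eliminates n1 stuck-at-1, n2 stuck-at-0, n5 stuck-at-0, n6 stuck-at-1.
Only n0 stuck-at-1 is consistent with every test.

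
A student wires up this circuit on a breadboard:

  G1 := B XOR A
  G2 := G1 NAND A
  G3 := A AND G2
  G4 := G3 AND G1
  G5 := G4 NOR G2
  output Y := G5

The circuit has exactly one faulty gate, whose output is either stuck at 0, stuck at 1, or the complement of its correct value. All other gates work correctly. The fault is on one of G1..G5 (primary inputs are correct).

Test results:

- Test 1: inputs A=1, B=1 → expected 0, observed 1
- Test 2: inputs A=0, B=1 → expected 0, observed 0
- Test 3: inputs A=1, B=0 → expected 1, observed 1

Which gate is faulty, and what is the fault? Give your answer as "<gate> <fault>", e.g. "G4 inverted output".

Fault-free values for test 1 (A=1, B=1): G1=0, G2=1, G3=1, G4=0, G5=0, giving Y=0. Observed 1.
Test 1: faults giving observed 1 are {G1 stuck-at-1, G1 inverted output, G2 stuck-at-0, G2 inverted output, G5 stuck-at-1, G5 inverted output}.
Test 2 (A=0, B=1): fault-free G1=1, G2=1, G3=0, G4=0, G5=0 → 0; observed 0. Eliminates G2 stuck-at-0, G2 inverted output, G5 stuck-at-1, G5 inverted output.
Test 3 (A=1, B=0): fault-free G1=1, G2=0, G3=0, G4=0, G5=1 → 1; observed 1. Eliminates G1 inverted output.
Only G1 stuck-at-1 is consistent with every test.

G1 stuck-at-1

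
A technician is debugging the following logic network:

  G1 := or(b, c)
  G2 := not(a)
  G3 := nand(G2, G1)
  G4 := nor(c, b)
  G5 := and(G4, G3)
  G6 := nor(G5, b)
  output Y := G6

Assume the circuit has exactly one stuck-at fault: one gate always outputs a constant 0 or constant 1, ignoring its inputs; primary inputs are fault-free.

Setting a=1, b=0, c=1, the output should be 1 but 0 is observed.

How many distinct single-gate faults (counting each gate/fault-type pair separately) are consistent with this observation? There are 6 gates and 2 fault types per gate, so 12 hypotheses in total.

Fault-free: G1=1, G2=0, G3=1, G4=0, G5=0, G6=1 → 1. Observed 0.
  G1 stuck-at-0: output 1 ✗
  G1 stuck-at-1: output 1 ✗
  G2 stuck-at-0: output 1 ✗
  G2 stuck-at-1: output 1 ✗
  G3 stuck-at-0: output 1 ✗
  G3 stuck-at-1: output 1 ✗
  G4 stuck-at-0: output 1 ✗
  G4 stuck-at-1: output 0 ✓
  G5 stuck-at-0: output 1 ✗
  G5 stuck-at-1: output 0 ✓
  G6 stuck-at-0: output 0 ✓
  G6 stuck-at-1: output 1 ✗
Consistent faults: {G4 stuck-at-1, G5 stuck-at-1, G6 stuck-at-0} — 3 in all.

3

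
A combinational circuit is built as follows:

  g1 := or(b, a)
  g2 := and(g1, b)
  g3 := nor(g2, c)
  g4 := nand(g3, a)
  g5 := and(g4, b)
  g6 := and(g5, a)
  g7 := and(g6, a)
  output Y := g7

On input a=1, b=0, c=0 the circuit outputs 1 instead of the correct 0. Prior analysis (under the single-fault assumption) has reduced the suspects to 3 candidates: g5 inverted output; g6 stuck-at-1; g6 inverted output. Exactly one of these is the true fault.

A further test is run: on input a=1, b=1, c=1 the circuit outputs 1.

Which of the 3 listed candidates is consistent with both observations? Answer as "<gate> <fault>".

g6 stuck-at-1

Evaluate each candidate on input a=1, b=1, c=1:
  g5 inverted output: g1=1, g2=1, g3=0, g4=1, g5=0 [inverted output], g6=0, g7=0 → 0 — eliminated
  g6 stuck-at-1: g1=1, g2=1, g3=0, g4=1, g5=1, g6=1 [stuck-at-1], g7=1 → 1 — matches
  g6 inverted output: g1=1, g2=1, g3=0, g4=1, g5=1, g6=0 [inverted output], g7=0 → 0 — eliminated
Only g6 stuck-at-1 reproduces the observed 1.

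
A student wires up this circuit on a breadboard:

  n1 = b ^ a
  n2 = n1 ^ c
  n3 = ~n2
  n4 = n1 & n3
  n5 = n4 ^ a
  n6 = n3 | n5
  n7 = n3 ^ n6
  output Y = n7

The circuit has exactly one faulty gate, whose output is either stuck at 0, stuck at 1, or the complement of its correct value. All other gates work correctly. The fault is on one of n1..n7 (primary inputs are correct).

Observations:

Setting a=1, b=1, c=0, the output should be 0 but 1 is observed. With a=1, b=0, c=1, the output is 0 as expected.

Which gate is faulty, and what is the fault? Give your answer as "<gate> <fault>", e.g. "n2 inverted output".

n1 stuck-at-1

Fault-free values for test 1 (a=1, b=1, c=0): n1=0, n2=0, n3=1, n4=0, n5=1, n6=1, n7=0, giving Y=0. Observed 1.
Test 1: faults giving observed 1 are {n1 stuck-at-1, n1 inverted output, n2 stuck-at-1, n2 inverted output, n3 stuck-at-0, n3 inverted output, n6 stuck-at-0, n6 inverted output, n7 stuck-at-1, n7 inverted output}.
Test 2 (a=1, b=0, c=1): fault-free n1=1, n2=0, n3=1, n4=1, n5=0, n6=1, n7=0 → 0; observed 0. Eliminates n1 inverted output, n2 stuck-at-1, n2 inverted output, n3 stuck-at-0, n3 inverted output, n6 stuck-at-0, n6 inverted output, n7 stuck-at-1, n7 inverted output.
Only n1 stuck-at-1 is consistent with every test.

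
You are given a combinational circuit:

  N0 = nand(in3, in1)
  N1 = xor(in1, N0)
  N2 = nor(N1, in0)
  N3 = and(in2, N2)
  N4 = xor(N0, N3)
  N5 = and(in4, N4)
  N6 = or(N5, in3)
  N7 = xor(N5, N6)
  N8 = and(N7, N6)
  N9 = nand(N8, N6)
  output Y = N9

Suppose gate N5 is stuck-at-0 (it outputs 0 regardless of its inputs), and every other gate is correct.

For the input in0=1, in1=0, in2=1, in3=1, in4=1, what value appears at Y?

Propagate with N5 forced: N0=1, N1=1, N2=0, N3=0, N4=1, N5=0 [stuck-at-0], N6=1, N7=1, N8=1, N9=0.
So Y = 0. (Without the fault it would be 1.)

0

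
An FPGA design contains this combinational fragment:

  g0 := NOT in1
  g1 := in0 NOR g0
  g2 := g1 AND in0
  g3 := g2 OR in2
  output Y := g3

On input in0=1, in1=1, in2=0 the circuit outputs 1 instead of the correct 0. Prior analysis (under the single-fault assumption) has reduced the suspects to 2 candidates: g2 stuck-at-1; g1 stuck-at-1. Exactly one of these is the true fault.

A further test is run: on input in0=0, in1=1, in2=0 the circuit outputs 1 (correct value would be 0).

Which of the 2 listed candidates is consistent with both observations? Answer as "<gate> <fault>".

Evaluate each candidate on input in0=0, in1=1, in2=0:
  g2 stuck-at-1: g0=0, g1=1, g2=1 [stuck-at-1], g3=1 → 1 — matches
  g1 stuck-at-1: g0=0, g1=1 [stuck-at-1], g2=0, g3=0 → 0 — eliminated
Only g2 stuck-at-1 reproduces the observed 1.

g2 stuck-at-1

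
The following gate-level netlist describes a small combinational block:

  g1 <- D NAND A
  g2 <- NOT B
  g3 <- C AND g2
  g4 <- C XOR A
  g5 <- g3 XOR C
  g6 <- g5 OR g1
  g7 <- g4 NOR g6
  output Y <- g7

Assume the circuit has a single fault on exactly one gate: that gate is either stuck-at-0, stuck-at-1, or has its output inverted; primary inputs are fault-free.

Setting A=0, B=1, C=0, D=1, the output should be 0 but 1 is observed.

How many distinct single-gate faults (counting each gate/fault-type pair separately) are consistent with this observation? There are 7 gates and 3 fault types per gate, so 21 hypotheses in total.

6

Fault-free: g1=1, g2=0, g3=0, g4=0, g5=0, g6=1, g7=0 → 0. Observed 1.
  g1: stuck-at-0, inverted output ✓; others ✗
  g2: none of the 3 fault types match ✗
  g3: none of the 3 fault types match ✗
  g4: none of the 3 fault types match ✗
  g5: none of the 3 fault types match ✗
  g6: stuck-at-0, inverted output ✓; others ✗
  g7: stuck-at-1, inverted output ✓; others ✗
Consistent faults: {g1 stuck-at-0, g1 inverted output, g6 stuck-at-0, g6 inverted output, g7 stuck-at-1, g7 inverted output} — 6 in all.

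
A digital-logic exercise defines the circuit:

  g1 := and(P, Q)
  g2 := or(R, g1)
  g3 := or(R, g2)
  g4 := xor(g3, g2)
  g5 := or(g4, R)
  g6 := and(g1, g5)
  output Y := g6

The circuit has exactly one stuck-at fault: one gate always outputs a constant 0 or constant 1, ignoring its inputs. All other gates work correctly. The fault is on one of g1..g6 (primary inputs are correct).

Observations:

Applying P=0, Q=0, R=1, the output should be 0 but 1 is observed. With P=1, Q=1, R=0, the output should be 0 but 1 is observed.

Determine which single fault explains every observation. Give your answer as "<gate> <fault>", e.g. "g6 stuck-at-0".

Fault-free values for test 1 (P=0, Q=0, R=1): g1=0, g2=1, g3=1, g4=0, g5=1, g6=0, giving Y=0. Observed 1.
Test 1: faults giving observed 1 are {g1 stuck-at-1, g6 stuck-at-1}.
Test 2 (P=1, Q=1, R=0): fault-free g1=1, g2=1, g3=1, g4=0, g5=0, g6=0 → 0; observed 1. Eliminates g1 stuck-at-1.
Only g6 stuck-at-1 is consistent with every test.

g6 stuck-at-1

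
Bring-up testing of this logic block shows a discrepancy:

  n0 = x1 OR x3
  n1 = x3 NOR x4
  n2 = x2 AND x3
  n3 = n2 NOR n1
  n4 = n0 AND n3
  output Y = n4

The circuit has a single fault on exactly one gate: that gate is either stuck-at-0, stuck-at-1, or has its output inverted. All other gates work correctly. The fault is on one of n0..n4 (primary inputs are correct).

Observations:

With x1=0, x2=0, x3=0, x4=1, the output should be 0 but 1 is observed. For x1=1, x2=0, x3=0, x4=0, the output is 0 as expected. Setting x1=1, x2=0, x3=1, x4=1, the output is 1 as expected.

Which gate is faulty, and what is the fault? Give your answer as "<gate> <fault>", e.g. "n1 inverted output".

Fault-free values for test 1 (x1=0, x2=0, x3=0, x4=1): n0=0, n1=0, n2=0, n3=1, n4=0, giving Y=0. Observed 1.
Test 1: faults giving observed 1 are {n0 stuck-at-1, n0 inverted output, n4 stuck-at-1, n4 inverted output}.
Test 2 (x1=1, x2=0, x3=0, x4=0): fault-free n0=1, n1=1, n2=0, n3=0, n4=0 → 0; observed 0. Eliminates n4 stuck-at-1, n4 inverted output.
Test 3 (x1=1, x2=0, x3=1, x4=1): fault-free n0=1, n1=0, n2=0, n3=1, n4=1 → 1; observed 1. Eliminates n0 inverted output.
Only n0 stuck-at-1 is consistent with every test.

n0 stuck-at-1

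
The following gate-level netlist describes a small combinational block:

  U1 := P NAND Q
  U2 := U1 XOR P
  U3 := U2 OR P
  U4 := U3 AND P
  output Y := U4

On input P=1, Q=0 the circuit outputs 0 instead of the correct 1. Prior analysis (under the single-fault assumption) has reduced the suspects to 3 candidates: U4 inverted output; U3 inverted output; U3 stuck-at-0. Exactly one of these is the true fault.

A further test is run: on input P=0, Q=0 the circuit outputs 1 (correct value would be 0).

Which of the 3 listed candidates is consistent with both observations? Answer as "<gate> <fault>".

Evaluate each candidate on input P=0, Q=0:
  U4 inverted output: U1=1, U2=1, U3=1, U4=1 [inverted output] → 1 — matches
  U3 inverted output: U1=1, U2=1, U3=0 [inverted output], U4=0 → 0 — eliminated
  U3 stuck-at-0: U1=1, U2=1, U3=0 [stuck-at-0], U4=0 → 0 — eliminated
Only U4 inverted output reproduces the observed 1.

U4 inverted output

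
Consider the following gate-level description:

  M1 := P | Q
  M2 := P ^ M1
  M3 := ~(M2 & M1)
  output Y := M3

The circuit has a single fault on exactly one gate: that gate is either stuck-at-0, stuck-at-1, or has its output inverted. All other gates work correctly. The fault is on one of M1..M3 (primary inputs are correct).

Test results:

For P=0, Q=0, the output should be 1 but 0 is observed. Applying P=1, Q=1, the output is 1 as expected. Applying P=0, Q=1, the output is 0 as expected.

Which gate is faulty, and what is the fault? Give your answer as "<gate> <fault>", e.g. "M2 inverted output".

M1 stuck-at-1

Fault-free values for test 1 (P=0, Q=0): M1=0, M2=0, M3=1, giving Y=1. Observed 0.
Test 1: faults giving observed 0 are {M1 stuck-at-1, M1 inverted output, M3 stuck-at-0, M3 inverted output}.
Test 2 (P=1, Q=1): fault-free M1=1, M2=0, M3=1 → 1; observed 1. Eliminates M3 stuck-at-0, M3 inverted output.
Test 3 (P=0, Q=1): fault-free M1=1, M2=1, M3=0 → 0; observed 0. Eliminates M1 inverted output.
Only M1 stuck-at-1 is consistent with every test.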